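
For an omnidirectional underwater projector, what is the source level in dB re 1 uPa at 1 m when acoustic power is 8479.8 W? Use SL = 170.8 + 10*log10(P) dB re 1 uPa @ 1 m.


210.08 dB


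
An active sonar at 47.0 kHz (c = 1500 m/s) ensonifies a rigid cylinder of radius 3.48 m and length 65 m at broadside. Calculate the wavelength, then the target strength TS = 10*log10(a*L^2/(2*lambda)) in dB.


Step 1: lambda = c/f = 1500/47000 = 0.03191 m
Step 2: TS = 10*log10(a*L^2/(2*lambda)) = 10*log10(3.48*65^2/(2*0.03191)) = 53.62

53.62 dB


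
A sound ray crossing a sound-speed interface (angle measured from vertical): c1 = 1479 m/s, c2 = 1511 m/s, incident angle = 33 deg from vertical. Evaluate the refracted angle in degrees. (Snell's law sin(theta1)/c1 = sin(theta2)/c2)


sin(theta2) = (c2/c1)*sin(theta1) = (1511/1479)*sin(33 deg) = 0.55642
theta2 = arcsin(0.55642) = 33.81

33.81 deg


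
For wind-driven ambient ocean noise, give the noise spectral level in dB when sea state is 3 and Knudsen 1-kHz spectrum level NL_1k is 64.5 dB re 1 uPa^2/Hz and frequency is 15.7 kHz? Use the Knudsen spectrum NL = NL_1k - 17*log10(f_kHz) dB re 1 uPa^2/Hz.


44.17 dB


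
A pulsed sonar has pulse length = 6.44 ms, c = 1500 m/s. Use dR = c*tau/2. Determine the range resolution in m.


dR = c*tau/2 = 1500 * 6.44e-3 / 2 = 4.83

4.83 m


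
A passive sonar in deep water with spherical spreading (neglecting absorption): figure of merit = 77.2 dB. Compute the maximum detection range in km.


7.24 km


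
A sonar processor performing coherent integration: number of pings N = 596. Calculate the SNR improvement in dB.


Gain = 10*log10(596) = 27.75

27.75 dB


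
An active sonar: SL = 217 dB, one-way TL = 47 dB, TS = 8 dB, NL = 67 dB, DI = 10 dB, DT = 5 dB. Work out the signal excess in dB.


SE = SL - 2*TL + TS - NL + DI - DT = 217 - 2*47 + (8) - 67 + 10 - 5 = 69

69 dB


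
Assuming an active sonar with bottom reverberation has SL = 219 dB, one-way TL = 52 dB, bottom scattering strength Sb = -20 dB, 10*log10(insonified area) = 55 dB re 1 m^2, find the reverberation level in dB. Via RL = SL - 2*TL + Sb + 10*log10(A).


150 dB


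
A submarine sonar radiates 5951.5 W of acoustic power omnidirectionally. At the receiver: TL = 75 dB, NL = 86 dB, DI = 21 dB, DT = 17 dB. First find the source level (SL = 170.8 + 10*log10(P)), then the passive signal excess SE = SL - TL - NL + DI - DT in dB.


Step 1: SL = 170.8 + 10*log10(5951.5) = 208.55 dB
Step 2: SE = SL - TL - NL + DI - DT = 208.55 - 75 - 86 + 21 - 17 = 51.55

51.55 dB


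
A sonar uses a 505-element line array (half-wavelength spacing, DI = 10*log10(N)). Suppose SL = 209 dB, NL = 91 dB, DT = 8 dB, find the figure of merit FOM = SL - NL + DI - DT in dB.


Step 1: DI = 10*log10(505) = 27.03 dB
Step 2: FOM = SL - NL + DI - DT = 209 - 91 + 27.03 - 8 = 137.03

137.03 dB


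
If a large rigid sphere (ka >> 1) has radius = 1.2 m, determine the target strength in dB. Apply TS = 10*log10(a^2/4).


-4.44 dB


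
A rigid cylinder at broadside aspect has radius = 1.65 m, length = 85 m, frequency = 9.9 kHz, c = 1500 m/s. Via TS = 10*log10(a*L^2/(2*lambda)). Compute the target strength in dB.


45.95 dB


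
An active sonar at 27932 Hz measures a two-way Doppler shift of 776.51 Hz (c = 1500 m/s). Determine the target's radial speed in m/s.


From fd = 2*f*v/c, v = c*fd/(2*f) = 1500 * 776.51 / (2*27932) = 20.85

20.85 m/s


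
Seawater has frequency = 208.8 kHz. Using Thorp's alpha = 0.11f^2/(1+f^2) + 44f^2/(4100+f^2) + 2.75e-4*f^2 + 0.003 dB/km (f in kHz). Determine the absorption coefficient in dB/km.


f^2 = 43597.44
alpha = 0.11*43597.44/(1+43597.44) + 44*43597.44/(4100+43597.44) + 2.75e-4*43597.44 + 0.003 = 52.32

52.32 dB/km


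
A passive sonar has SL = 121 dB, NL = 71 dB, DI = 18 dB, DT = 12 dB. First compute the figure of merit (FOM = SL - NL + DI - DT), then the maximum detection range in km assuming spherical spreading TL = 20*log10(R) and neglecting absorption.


Step 1: FOM = SL - NL + DI - DT = 121 - 71 + 18 - 12 = 56 dB
Step 2: at max range FOM = TL = 20*log10(R), so R = 10^(56/20) = 630.96 m = 0.63 km

0.63 km


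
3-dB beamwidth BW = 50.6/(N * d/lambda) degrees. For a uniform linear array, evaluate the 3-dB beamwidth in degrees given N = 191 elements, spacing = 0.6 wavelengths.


BW = 50.6 / (191 * 0.6) = 50.6 / 114.6 = 0.44

0.44 deg


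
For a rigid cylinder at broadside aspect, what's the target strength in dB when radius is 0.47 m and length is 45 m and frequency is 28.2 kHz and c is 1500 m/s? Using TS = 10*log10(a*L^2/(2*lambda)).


lambda = 1500/28200 = 0.05319 m
TS = 10*log10(0.47*45^2/(2*0.05319)) = 39.52

39.52 dB


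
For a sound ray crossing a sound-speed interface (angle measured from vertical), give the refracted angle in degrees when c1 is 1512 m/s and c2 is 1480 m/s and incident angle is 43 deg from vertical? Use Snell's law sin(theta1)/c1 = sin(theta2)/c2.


sin(theta2) = (c2/c1)*sin(theta1) = (1480/1512)*sin(43 deg) = 0.66756
theta2 = arcsin(0.66756) = 41.88

41.88 deg


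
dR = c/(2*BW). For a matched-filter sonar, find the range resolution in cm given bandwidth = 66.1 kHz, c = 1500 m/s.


dR = c/(2*BW) = 1500 / (2 * 66.1e3) = 0.0113 m = 1.13 cm

1.13 cm


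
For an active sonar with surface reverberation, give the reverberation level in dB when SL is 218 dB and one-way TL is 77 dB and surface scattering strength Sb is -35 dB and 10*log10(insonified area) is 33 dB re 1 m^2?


62 dB


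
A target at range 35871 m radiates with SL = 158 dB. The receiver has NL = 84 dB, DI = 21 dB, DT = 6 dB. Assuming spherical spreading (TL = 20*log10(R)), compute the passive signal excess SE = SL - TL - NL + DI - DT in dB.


-2.09 dB


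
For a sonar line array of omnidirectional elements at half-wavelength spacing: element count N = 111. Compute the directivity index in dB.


20.45 dB


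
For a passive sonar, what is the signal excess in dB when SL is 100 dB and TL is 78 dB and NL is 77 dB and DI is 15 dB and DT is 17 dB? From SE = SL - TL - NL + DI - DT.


SE = SL - TL - NL + DI - DT = 100 - 78 - 77 + 15 - 17 = -57

-57 dB


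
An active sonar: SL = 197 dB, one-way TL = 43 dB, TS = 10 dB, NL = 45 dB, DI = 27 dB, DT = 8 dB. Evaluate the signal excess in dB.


SE = SL - 2*TL + TS - NL + DI - DT = 197 - 2*43 + (10) - 45 + 27 - 8 = 95

95 dB


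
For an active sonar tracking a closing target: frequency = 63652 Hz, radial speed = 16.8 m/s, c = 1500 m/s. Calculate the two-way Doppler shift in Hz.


fd = 2*f*v/c = 2 * 63652 * 16.8 / 1500 = 1425.8

1425.8 Hz


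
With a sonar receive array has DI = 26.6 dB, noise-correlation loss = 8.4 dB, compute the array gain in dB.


18.2 dB


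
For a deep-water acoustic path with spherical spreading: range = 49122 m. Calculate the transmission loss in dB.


TL = 20*log10(49122) = 93.83

93.83 dB


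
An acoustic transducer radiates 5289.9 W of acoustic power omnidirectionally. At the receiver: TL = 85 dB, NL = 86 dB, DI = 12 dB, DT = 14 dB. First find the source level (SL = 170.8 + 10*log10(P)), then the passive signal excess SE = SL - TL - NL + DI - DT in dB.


Step 1: SL = 170.8 + 10*log10(5289.9) = 208.03 dB
Step 2: SE = SL - TL - NL + DI - DT = 208.03 - 85 - 86 + 12 - 14 = 35.03

35.03 dB


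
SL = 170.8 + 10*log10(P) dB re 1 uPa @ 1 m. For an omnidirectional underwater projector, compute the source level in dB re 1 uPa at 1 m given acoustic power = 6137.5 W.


SL = 170.8 + 10*log10(6137.5) = 170.8 + 37.88 = 208.68

208.68 dB


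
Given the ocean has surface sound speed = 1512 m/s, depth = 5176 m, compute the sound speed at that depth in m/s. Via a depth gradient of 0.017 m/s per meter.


1599.992 m/s


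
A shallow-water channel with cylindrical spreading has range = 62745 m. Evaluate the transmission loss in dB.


47.98 dB


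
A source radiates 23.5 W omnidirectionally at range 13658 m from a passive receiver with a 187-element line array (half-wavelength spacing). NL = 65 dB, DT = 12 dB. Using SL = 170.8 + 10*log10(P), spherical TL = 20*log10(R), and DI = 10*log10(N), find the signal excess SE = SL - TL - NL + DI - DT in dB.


Step 1: SL = 170.8 + 10*log10(23.5) = 184.51 dB
Step 2: TL = 20*log10(13658) = 82.71 dB
Step 3: DI = 10*log10(187) = 22.72 dB
Step 4: SE = SL - TL - NL + DI - DT = 184.51 - 82.71 - 65 + 22.72 - 12 = 47.52

47.52 dB


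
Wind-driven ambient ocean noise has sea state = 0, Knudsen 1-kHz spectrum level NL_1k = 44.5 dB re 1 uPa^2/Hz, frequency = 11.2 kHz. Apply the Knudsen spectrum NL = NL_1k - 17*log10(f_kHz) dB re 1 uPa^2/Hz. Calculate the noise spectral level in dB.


26.66 dB


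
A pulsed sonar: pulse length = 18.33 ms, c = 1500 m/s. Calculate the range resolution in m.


dR = c*tau/2 = 1500 * 18.33e-3 / 2 = 13.7475

13.7475 m


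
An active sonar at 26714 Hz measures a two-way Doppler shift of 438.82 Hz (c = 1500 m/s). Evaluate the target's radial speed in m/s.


From fd = 2*f*v/c, v = c*fd/(2*f) = 1500 * 438.82 / (2*26714) = 12.32

12.32 m/s


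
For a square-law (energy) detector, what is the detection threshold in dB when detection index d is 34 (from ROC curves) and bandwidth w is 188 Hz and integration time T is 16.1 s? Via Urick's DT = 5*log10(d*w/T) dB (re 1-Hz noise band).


DT = 5*log10(d*w/T) = 5*log10(34 * 188 / 16.1) = 5*log10(397.02) = 12.99

12.99 dB


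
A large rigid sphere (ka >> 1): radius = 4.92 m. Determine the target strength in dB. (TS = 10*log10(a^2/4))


TS = 10*log10(4.92^2 / 4) = 10*log10(6.0516) = 7.82

7.82 dB


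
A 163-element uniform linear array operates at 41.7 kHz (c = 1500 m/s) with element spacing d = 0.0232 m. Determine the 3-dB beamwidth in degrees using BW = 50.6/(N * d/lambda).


Step 1: lambda = 1500/41700 = 0.03597 m
Step 2: d/lambda = 0.0232/0.03597 = 0.645
Step 3: BW = 50.6/(N * d/lambda) = 50.6/(163 * 0.645) = 0.48

0.48 deg


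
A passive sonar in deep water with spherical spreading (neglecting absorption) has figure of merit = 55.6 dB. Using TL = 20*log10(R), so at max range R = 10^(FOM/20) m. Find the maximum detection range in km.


At max range FOM = TL, so 20*log10(R) = 55.6
R = 10^(55.6/20) = 602.56 m = 0.6 km

0.6 km


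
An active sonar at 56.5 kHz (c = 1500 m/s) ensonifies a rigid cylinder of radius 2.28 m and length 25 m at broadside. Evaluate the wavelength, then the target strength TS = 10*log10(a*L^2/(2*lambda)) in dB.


Step 1: lambda = c/f = 1500/56500 = 0.02655 m
Step 2: TS = 10*log10(a*L^2/(2*lambda)) = 10*log10(2.28*25^2/(2*0.02655)) = 44.29

44.29 dB


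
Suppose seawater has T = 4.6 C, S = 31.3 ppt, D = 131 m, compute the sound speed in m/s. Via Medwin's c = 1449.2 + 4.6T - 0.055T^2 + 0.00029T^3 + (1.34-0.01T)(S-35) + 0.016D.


c = 1449.2 + 4.6*4.6 - 0.055*4.6^2 + 0.00029*4.6^3 + (1.34 - 0.01*4.6)*(31.3 - 35) + 0.016*131 = 1466.53

1466.53 m/s


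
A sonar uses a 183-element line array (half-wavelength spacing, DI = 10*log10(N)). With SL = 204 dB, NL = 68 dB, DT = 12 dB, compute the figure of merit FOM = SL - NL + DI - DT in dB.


146.62 dB


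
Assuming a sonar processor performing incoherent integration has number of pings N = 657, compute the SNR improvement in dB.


14.09 dB


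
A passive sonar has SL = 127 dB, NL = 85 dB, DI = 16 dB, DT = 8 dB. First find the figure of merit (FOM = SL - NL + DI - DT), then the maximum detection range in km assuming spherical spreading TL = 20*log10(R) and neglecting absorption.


Step 1: FOM = SL - NL + DI - DT = 127 - 85 + 16 - 8 = 50 dB
Step 2: at max range FOM = TL = 20*log10(R), so R = 10^(50/20) = 316.23 m = 0.32 km

0.32 km


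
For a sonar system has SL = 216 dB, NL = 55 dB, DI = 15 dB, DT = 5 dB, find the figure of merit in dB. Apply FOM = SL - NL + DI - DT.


FOM = SL - NL + DI - DT = 216 - 55 + 15 - 5 = 171

171 dB


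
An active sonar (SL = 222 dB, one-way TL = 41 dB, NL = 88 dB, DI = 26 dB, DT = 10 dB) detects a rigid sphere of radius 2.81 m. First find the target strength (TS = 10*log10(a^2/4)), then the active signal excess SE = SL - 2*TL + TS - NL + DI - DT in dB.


Step 1: TS = 10*log10(2.81^2/4) = 2.95 dB
Step 2: SE = SL - 2*TL + TS - NL + DI - DT = 222 - 2*41 + (2.95) - 88 + 26 - 10 = 70.95

70.95 dB


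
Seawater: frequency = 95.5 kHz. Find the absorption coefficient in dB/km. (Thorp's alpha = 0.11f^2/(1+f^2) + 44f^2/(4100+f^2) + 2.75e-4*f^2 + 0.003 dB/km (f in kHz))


f^2 = 9120.25
alpha = 0.11*9120.25/(1+9120.25) + 44*9120.25/(4100+9120.25) + 2.75e-4*9120.25 + 0.003 = 32.975

32.975 dB/km


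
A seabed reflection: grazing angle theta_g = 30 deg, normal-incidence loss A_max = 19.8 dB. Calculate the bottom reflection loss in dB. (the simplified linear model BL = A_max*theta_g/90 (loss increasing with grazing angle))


6.6 dB


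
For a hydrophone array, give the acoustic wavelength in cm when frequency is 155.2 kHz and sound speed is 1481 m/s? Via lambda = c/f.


lambda = c/f = 1481 / 155200 = 0.0095 m = 0.95 cm

0.95 cm


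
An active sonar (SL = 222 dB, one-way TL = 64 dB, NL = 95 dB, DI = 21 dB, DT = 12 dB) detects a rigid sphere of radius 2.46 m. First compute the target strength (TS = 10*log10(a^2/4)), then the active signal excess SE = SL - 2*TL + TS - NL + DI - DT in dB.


Step 1: TS = 10*log10(2.46^2/4) = 1.8 dB
Step 2: SE = SL - 2*TL + TS - NL + DI - DT = 222 - 2*64 + (1.8) - 95 + 21 - 12 = 9.8

9.8 dB


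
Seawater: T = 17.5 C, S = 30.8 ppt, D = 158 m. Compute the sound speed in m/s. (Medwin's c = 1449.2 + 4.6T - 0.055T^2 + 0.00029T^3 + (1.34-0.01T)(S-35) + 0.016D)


1512.05 m/s


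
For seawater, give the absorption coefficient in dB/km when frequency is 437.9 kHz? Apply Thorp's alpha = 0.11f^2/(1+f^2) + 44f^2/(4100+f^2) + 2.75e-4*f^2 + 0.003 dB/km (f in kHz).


95.925 dB/km


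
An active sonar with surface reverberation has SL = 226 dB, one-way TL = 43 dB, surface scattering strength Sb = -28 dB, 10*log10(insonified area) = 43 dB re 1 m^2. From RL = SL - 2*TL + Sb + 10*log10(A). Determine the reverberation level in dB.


RL = SL - 2*TL + Sb + 10*log10(A) = 226 - 2*43 + (-28) + 43 = 155

155 dB


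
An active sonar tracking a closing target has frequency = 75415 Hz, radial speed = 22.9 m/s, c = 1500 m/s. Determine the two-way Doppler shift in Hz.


fd = 2*f*v/c = 2 * 75415 * 22.9 / 1500 = 2302.67

2302.67 Hz


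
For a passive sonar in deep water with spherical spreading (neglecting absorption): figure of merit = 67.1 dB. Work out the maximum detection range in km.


2.26 km


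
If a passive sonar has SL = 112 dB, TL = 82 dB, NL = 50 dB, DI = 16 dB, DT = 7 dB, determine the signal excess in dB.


-11 dB


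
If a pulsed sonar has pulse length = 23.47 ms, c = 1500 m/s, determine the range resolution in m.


dR = c*tau/2 = 1500 * 23.47e-3 / 2 = 17.6025

17.6025 m


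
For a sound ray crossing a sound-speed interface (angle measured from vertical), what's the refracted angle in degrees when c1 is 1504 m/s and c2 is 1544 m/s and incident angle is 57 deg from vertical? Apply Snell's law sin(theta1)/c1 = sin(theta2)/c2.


59.43 deg


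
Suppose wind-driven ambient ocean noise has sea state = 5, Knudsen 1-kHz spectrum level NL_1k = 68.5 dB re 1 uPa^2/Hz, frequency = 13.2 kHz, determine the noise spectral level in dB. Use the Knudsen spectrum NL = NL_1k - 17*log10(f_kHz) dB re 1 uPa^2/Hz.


49.45 dB


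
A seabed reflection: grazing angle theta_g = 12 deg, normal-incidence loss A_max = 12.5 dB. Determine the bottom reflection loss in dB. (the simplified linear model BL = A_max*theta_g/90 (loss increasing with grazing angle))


BL = A_max * theta_g / 90 = 12.5 * 12 / 90 = 1.67

1.67 dB


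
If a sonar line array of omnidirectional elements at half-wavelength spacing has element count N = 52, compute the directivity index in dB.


17.16 dB


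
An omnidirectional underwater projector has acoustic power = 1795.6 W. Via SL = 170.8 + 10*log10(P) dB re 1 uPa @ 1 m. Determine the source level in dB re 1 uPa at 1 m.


SL = 170.8 + 10*log10(1795.6) = 170.8 + 32.54 = 203.34

203.34 dB


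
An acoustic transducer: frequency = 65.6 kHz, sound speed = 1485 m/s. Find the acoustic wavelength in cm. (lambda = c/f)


lambda = c/f = 1485 / 65600 = 0.0226 m = 2.26 cm

2.26 cm


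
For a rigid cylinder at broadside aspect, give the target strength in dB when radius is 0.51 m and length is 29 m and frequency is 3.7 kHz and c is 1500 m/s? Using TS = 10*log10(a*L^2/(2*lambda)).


lambda = 1500/3700 = 0.40541 m
TS = 10*log10(0.51*29^2/(2*0.40541)) = 27.23

27.23 dB


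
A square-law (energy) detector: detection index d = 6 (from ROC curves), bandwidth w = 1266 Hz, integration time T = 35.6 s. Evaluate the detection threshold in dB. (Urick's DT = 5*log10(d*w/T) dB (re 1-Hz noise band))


11.65 dB


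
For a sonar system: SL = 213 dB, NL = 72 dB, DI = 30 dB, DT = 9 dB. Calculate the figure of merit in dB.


FOM = SL - NL + DI - DT = 213 - 72 + 30 - 9 = 162

162 dB


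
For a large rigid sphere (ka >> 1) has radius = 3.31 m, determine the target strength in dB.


TS = 10*log10(3.31^2 / 4) = 10*log10(2.739025) = 4.38

4.38 dB


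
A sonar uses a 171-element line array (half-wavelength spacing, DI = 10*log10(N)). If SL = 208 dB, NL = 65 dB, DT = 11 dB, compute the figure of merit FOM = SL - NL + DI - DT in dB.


Step 1: DI = 10*log10(171) = 22.33 dB
Step 2: FOM = SL - NL + DI - DT = 208 - 65 + 22.33 - 11 = 154.33

154.33 dB


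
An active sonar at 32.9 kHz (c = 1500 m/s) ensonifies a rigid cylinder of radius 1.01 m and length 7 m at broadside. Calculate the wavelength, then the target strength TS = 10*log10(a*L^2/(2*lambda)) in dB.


Step 1: lambda = c/f = 1500/32900 = 0.04559 m
Step 2: TS = 10*log10(a*L^2/(2*lambda)) = 10*log10(1.01*7^2/(2*0.04559)) = 27.35

27.35 dB


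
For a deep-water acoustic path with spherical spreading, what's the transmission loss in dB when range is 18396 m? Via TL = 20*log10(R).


85.29 dB


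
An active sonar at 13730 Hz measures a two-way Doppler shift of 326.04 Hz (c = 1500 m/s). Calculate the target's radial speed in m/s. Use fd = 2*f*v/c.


From fd = 2*f*v/c, v = c*fd/(2*f) = 1500 * 326.04 / (2*13730) = 17.81

17.81 m/s


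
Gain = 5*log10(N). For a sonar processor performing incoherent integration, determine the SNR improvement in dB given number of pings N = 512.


13.55 dB


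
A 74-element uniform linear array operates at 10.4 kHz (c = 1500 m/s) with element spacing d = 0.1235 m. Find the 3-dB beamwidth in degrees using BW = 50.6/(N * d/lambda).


Step 1: lambda = 1500/10400 = 0.14423 m
Step 2: d/lambda = 0.1235/0.14423 = 0.8563
Step 3: BW = 50.6/(N * d/lambda) = 50.6/(74 * 0.8563) = 0.8

0.8 deg


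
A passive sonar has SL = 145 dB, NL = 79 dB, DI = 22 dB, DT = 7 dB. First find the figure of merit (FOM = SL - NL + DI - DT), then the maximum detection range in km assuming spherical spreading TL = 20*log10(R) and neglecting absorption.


Step 1: FOM = SL - NL + DI - DT = 145 - 79 + 22 - 7 = 81 dB
Step 2: at max range FOM = TL = 20*log10(R), so R = 10^(81/20) = 11220.18 m = 11.22 km

11.22 km


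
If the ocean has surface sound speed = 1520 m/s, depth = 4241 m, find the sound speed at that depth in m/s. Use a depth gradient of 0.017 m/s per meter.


c = 1520 + 0.017 * 4241 = 1592.097

1592.097 m/s


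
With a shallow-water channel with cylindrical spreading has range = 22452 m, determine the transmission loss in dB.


43.51 dB


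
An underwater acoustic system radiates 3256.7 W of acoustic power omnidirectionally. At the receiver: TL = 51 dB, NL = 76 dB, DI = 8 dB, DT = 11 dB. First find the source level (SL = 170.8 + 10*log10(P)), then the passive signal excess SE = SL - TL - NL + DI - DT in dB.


Step 1: SL = 170.8 + 10*log10(3256.7) = 205.93 dB
Step 2: SE = SL - TL - NL + DI - DT = 205.93 - 51 - 76 + 8 - 11 = 75.93

75.93 dB


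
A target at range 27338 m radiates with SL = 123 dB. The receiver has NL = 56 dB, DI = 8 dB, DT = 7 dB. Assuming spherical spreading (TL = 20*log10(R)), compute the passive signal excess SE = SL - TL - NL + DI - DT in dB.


Step 1: TL = 20*log10(27338) = 88.74 dB
Step 2: SE = 123 - 88.74 - 56 + 8 - 7 = -20.74

-20.74 dB


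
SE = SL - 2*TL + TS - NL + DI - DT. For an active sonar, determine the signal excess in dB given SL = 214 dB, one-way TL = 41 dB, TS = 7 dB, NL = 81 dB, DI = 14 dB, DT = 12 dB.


SE = SL - 2*TL + TS - NL + DI - DT = 214 - 2*41 + (7) - 81 + 14 - 12 = 60

60 dB


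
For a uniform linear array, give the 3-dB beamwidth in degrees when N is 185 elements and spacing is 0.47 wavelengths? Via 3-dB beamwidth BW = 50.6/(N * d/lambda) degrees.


BW = 50.6 / (185 * 0.47) = 50.6 / 86.95 = 0.58

0.58 deg


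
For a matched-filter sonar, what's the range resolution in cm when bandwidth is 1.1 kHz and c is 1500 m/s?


dR = c/(2*BW) = 1500 / (2 * 1.1e3) = 0.6818 m = 68.18 cm

68.18 cm


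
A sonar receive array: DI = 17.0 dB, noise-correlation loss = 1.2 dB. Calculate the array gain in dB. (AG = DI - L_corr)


AG = DI - L_corr = 17.0 - 1.2 = 15.8

15.8 dB


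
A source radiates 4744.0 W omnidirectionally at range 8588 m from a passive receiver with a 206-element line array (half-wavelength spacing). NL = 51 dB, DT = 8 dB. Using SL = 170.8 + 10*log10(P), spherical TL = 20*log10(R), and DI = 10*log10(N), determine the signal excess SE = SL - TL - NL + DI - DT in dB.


Step 1: SL = 170.8 + 10*log10(4744.0) = 207.56 dB
Step 2: TL = 20*log10(8588) = 78.68 dB
Step 3: DI = 10*log10(206) = 23.14 dB
Step 4: SE = SL - TL - NL + DI - DT = 207.56 - 78.68 - 51 + 23.14 - 8 = 93.02

93.02 dB


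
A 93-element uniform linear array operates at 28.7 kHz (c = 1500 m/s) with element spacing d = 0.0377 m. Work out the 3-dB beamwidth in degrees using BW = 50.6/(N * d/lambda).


Step 1: lambda = 1500/28700 = 0.05226 m
Step 2: d/lambda = 0.0377/0.05226 = 0.7214
Step 3: BW = 50.6/(N * d/lambda) = 50.6/(93 * 0.7214) = 0.75

0.75 deg


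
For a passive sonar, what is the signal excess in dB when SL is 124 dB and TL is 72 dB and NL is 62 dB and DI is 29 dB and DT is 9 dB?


SE = SL - TL - NL + DI - DT = 124 - 72 - 62 + 29 - 9 = 10

10 dB


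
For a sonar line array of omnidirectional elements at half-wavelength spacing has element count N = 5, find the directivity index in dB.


DI = 10*log10(5) = 6.99

6.99 dB


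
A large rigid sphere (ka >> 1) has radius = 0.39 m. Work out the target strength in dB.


TS = 10*log10(0.39^2 / 4) = 10*log10(0.038025) = -14.2

-14.2 dB


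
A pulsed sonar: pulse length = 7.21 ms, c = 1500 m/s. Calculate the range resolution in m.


dR = c*tau/2 = 1500 * 7.21e-3 / 2 = 5.4075

5.4075 m


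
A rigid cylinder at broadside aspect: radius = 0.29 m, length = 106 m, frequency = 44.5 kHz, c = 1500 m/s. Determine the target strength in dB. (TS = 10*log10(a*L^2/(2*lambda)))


lambda = 1500/44500 = 0.03371 m
TS = 10*log10(0.29*106^2/(2*0.03371)) = 46.84

46.84 dB


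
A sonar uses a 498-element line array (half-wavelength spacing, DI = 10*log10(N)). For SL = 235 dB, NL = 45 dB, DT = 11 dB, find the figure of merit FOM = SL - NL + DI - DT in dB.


Step 1: DI = 10*log10(498) = 26.97 dB
Step 2: FOM = SL - NL + DI - DT = 235 - 45 + 26.97 - 11 = 205.97

205.97 dB


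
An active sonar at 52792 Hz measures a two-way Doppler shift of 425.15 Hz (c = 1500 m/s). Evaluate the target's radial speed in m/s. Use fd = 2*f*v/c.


From fd = 2*f*v/c, v = c*fd/(2*f) = 1500 * 425.15 / (2*52792) = 6.04

6.04 m/s


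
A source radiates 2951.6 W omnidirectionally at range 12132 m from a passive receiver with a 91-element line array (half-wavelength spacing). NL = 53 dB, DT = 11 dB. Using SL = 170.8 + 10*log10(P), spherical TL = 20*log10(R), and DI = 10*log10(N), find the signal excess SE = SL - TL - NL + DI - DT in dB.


Step 1: SL = 170.8 + 10*log10(2951.6) = 205.5 dB
Step 2: TL = 20*log10(12132) = 81.68 dB
Step 3: DI = 10*log10(91) = 19.59 dB
Step 4: SE = SL - TL - NL + DI - DT = 205.5 - 81.68 - 53 + 19.59 - 11 = 79.41

79.41 dB


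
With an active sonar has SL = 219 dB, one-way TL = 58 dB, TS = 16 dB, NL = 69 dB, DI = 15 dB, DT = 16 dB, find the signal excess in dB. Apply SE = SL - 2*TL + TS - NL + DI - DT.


SE = SL - 2*TL + TS - NL + DI - DT = 219 - 2*58 + (16) - 69 + 15 - 16 = 49

49 dB


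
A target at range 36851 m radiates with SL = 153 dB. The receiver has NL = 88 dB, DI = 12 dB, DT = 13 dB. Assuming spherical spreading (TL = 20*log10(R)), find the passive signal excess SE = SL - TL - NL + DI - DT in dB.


Step 1: TL = 20*log10(36851) = 91.33 dB
Step 2: SE = 153 - 91.33 - 88 + 12 - 13 = -27.33

-27.33 dB


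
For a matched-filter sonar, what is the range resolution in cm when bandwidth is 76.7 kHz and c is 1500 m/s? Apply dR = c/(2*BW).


dR = c/(2*BW) = 1500 / (2 * 76.7e3) = 0.0098 m = 0.98 cm

0.98 cm


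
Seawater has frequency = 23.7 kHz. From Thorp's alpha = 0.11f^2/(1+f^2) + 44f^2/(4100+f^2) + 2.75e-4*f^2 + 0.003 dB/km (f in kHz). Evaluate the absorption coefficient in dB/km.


f^2 = 561.69
alpha = 0.11*561.69/(1+561.69) + 44*561.69/(4100+561.69) + 2.75e-4*561.69 + 0.003 = 5.569

5.569 dB/km


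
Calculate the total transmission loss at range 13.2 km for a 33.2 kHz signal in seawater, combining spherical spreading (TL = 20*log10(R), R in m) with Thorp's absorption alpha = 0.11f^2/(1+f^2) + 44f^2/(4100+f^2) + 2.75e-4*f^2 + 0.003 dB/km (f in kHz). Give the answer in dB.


Step 1 (Thorp): alpha = 0.11*1102.24/(1+1102.24) + 44*1102.24/(4100+1102.24) + 2.75e-4*1102.24 + 0.003 = 9.7386 dB/km
Step 2: TL_spread = 20*log10(13200) = 82.41 dB
Step 3: TL_abs = alpha*R = 9.7386 * 13.2 = 128.55 dB
Step 4: TL_total = 82.41 + 128.55 = 210.96

210.96 dB


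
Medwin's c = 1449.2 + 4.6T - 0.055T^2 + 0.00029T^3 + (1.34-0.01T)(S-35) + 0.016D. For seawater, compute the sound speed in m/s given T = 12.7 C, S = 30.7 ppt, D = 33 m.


c = 1449.2 + 4.6*12.7 - 0.055*12.7^2 + 0.00029*12.7^3 + (1.34 - 0.01*12.7)*(30.7 - 35) + 0.016*33 = 1494.66

1494.66 m/s


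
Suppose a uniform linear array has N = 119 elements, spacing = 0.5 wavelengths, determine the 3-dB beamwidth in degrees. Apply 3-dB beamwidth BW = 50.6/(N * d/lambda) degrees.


BW = 50.6 / (119 * 0.5) = 50.6 / 59.5 = 0.85

0.85 deg


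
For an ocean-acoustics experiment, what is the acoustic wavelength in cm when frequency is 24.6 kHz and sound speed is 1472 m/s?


lambda = c/f = 1472 / 24600 = 0.0598 m = 5.98 cm

5.98 cm


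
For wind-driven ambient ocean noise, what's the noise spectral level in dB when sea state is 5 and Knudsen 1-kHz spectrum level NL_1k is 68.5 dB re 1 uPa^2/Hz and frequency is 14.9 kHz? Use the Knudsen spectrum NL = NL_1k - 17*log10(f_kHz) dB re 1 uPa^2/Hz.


NL = NL_1k - 17*log10(f_kHz) = 68.5 - 17*log10(14.9) = 68.5 - (19.94) = 48.56

48.56 dB


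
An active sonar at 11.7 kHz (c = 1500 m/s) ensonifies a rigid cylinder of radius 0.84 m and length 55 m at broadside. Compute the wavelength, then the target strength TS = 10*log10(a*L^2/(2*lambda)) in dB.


Step 1: lambda = c/f = 1500/11700 = 0.12821 m
Step 2: TS = 10*log10(a*L^2/(2*lambda)) = 10*log10(0.84*55^2/(2*0.12821)) = 39.96

39.96 dB


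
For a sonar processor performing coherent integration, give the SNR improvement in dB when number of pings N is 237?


Gain = 10*log10(237) = 23.75

23.75 dB


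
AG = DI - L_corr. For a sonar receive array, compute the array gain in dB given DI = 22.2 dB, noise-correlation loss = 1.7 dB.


AG = DI - L_corr = 22.2 - 1.7 = 20.5

20.5 dB


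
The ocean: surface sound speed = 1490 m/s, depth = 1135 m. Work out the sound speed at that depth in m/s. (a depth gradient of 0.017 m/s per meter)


c = 1490 + 0.017 * 1135 = 1509.295

1509.295 m/s


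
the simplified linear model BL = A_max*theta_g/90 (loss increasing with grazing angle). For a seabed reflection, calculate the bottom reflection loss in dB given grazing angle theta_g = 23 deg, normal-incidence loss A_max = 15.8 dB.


BL = A_max * theta_g / 90 = 15.8 * 23 / 90 = 4.04

4.04 dB


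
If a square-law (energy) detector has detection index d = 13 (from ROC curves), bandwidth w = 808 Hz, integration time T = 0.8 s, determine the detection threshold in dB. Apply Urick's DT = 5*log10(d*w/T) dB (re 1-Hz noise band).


20.59 dB


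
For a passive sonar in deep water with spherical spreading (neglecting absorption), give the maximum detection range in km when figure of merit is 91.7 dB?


At max range FOM = TL, so 20*log10(R) = 91.7
R = 10^(91.7/20) = 38459.18 m = 38.46 km

38.46 km


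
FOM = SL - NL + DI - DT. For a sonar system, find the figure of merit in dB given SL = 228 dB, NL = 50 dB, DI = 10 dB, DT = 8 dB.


180 dB


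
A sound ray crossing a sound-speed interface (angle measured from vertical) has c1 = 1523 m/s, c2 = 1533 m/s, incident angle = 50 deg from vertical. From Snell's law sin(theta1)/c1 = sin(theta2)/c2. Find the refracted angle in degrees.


sin(theta2) = (c2/c1)*sin(theta1) = (1533/1523)*sin(50 deg) = 0.77107
theta2 = arcsin(0.77107) = 50.45

50.45 deg


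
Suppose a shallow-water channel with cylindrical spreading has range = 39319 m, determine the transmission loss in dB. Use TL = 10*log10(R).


TL = 10*log10(39319) = 45.95

45.95 dB


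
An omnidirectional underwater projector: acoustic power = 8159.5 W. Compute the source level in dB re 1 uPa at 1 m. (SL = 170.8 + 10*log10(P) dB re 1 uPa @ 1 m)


SL = 170.8 + 10*log10(8159.5) = 170.8 + 39.12 = 209.92

209.92 dB


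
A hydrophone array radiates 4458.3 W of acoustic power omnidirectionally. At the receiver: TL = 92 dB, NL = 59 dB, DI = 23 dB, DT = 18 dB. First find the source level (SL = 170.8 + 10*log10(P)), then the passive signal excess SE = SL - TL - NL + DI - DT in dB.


Step 1: SL = 170.8 + 10*log10(4458.3) = 207.29 dB
Step 2: SE = SL - TL - NL + DI - DT = 207.29 - 92 - 59 + 23 - 18 = 61.29

61.29 dB


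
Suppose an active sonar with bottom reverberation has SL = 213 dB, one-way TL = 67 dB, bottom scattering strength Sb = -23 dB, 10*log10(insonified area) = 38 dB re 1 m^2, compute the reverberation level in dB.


94 dB


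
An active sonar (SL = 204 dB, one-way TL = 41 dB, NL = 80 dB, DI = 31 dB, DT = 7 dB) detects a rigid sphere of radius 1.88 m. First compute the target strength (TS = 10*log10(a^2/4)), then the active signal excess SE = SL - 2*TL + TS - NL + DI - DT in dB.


Step 1: TS = 10*log10(1.88^2/4) = -0.54 dB
Step 2: SE = SL - 2*TL + TS - NL + DI - DT = 204 - 2*41 + (-0.54) - 80 + 31 - 7 = 65.46

65.46 dB


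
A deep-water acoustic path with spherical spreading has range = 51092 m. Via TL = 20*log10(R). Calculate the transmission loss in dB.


94.17 dB


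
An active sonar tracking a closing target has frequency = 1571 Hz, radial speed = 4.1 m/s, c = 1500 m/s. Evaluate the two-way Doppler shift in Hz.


8.59 Hz


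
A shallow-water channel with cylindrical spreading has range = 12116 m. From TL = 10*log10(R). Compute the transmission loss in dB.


40.83 dB


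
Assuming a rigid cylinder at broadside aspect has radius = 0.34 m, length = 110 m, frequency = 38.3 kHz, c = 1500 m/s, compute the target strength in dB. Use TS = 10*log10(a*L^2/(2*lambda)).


lambda = 1500/38300 = 0.03916 m
TS = 10*log10(0.34*110^2/(2*0.03916)) = 47.2

47.2 dB


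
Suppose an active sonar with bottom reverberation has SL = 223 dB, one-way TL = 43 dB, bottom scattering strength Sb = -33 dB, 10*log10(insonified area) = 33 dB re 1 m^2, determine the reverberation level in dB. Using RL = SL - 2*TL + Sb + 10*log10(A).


RL = SL - 2*TL + Sb + 10*log10(A) = 223 - 2*43 + (-33) + 33 = 137

137 dB


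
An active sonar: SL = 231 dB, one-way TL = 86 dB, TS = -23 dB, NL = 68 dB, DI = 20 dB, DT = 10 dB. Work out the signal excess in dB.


-22 dB


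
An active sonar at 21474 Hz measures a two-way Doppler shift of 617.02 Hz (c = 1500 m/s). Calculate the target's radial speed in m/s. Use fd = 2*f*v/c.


From fd = 2*f*v/c, v = c*fd/(2*f) = 1500 * 617.02 / (2*21474) = 21.55

21.55 m/s


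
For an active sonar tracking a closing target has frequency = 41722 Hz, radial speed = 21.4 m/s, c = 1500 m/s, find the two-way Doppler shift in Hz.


1190.47 Hz


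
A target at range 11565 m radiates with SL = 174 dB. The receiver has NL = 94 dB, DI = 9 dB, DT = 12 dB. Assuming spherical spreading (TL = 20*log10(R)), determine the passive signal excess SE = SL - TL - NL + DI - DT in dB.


Step 1: TL = 20*log10(11565) = 81.26 dB
Step 2: SE = 174 - 81.26 - 94 + 9 - 12 = -4.26

-4.26 dB


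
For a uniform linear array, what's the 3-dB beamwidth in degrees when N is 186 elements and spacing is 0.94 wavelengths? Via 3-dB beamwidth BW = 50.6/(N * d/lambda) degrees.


BW = 50.6 / (186 * 0.94) = 50.6 / 174.84 = 0.29

0.29 deg


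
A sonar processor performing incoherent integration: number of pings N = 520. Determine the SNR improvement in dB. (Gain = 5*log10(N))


Gain = 5*log10(520) = 13.58

13.58 dB


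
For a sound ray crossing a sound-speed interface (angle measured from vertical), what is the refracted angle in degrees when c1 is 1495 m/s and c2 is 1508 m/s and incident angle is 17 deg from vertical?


sin(theta2) = (c2/c1)*sin(theta1) = (1508/1495)*sin(17 deg) = 0.29491
theta2 = arcsin(0.29491) = 17.15

17.15 deg


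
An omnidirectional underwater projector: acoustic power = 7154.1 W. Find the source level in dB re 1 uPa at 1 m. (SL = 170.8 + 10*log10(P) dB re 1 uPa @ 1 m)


SL = 170.8 + 10*log10(7154.1) = 170.8 + 38.55 = 209.35

209.35 dB


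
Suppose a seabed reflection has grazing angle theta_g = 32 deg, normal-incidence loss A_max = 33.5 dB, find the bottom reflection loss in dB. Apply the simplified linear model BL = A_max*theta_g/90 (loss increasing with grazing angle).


BL = A_max * theta_g / 90 = 33.5 * 32 / 90 = 11.91

11.91 dB


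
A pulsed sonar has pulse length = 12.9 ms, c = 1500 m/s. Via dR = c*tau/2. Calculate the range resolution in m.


dR = c*tau/2 = 1500 * 12.9e-3 / 2 = 9.675

9.675 m


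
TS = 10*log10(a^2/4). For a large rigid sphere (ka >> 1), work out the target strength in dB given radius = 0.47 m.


TS = 10*log10(0.47^2 / 4) = 10*log10(0.055225) = -12.58

-12.58 dB


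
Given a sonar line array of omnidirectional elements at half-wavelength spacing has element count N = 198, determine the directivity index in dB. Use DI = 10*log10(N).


22.97 dB


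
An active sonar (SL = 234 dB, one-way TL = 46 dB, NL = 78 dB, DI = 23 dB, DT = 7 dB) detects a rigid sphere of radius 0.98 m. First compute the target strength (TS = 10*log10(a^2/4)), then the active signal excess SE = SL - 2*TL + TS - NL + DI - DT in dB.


Step 1: TS = 10*log10(0.98^2/4) = -6.2 dB
Step 2: SE = SL - 2*TL + TS - NL + DI - DT = 234 - 2*46 + (-6.2) - 78 + 23 - 7 = 73.8

73.8 dB


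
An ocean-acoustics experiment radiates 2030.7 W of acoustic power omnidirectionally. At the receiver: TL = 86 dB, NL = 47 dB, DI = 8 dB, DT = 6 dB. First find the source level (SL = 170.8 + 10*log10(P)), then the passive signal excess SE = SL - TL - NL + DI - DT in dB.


Step 1: SL = 170.8 + 10*log10(2030.7) = 203.88 dB
Step 2: SE = SL - TL - NL + DI - DT = 203.88 - 86 - 47 + 8 - 6 = 72.88

72.88 dB


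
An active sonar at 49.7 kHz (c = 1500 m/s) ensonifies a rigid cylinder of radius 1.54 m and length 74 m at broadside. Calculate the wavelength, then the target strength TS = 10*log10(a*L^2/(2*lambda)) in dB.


Step 1: lambda = c/f = 1500/49700 = 0.03018 m
Step 2: TS = 10*log10(a*L^2/(2*lambda)) = 10*log10(1.54*74^2/(2*0.03018)) = 51.45

51.45 dB


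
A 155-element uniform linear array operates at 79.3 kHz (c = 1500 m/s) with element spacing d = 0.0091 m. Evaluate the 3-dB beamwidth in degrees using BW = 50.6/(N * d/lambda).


Step 1: lambda = 1500/79300 = 0.01892 m
Step 2: d/lambda = 0.0091/0.01892 = 0.481
Step 3: BW = 50.6/(N * d/lambda) = 50.6/(155 * 0.481) = 0.68

0.68 deg


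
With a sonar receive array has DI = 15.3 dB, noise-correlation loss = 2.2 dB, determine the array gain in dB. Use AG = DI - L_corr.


13.1 dB


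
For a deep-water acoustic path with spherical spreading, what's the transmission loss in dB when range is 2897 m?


TL = 20*log10(2897) = 69.24

69.24 dB


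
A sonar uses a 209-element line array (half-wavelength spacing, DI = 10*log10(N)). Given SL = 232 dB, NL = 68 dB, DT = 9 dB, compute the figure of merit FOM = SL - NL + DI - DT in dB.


Step 1: DI = 10*log10(209) = 23.2 dB
Step 2: FOM = SL - NL + DI - DT = 232 - 68 + 23.2 - 9 = 178.2

178.2 dB


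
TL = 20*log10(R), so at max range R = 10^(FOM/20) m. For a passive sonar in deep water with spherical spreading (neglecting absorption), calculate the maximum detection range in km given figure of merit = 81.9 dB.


12.45 km


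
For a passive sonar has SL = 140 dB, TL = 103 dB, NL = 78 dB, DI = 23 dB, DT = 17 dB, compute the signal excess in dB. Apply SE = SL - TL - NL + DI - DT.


SE = SL - TL - NL + DI - DT = 140 - 103 - 78 + 23 - 17 = -35

-35 dB


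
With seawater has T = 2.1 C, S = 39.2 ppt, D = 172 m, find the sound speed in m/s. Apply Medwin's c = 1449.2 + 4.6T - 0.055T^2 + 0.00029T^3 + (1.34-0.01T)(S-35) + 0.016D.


c = 1449.2 + 4.6*2.1 - 0.055*2.1^2 + 0.00029*2.1^3 + (1.34 - 0.01*2.1)*(39.2 - 35) + 0.016*172 = 1466.91

1466.91 m/s


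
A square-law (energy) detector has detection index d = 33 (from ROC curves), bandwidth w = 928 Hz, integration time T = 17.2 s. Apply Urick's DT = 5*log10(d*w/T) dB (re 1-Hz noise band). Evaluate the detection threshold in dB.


DT = 5*log10(d*w/T) = 5*log10(33 * 928 / 17.2) = 5*log10(1780.47) = 16.25

16.25 dB


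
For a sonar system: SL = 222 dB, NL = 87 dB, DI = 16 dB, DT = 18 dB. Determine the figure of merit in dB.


133 dB


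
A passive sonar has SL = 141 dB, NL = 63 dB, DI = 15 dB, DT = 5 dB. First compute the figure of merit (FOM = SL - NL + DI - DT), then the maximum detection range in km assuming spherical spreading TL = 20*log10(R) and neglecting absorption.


Step 1: FOM = SL - NL + DI - DT = 141 - 63 + 15 - 5 = 88 dB
Step 2: at max range FOM = TL = 20*log10(R), so R = 10^(88/20) = 25118.86 m = 25.12 km

25.12 km


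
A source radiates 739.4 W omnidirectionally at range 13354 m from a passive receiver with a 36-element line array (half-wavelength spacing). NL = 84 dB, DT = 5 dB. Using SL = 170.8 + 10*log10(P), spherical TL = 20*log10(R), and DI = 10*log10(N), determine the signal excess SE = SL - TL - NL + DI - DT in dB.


43.54 dB


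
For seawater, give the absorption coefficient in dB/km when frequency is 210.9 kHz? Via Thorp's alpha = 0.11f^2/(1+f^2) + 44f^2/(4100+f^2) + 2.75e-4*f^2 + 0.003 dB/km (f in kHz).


52.631 dB/km


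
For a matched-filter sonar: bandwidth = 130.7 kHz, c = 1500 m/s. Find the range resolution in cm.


0.57 cm


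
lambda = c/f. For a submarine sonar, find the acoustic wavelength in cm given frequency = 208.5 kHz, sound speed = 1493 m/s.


lambda = c/f = 1493 / 208500 = 0.0072 m = 0.72 cm

0.72 cm


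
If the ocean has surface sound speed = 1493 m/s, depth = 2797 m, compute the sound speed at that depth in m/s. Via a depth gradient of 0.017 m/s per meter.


1540.549 m/s


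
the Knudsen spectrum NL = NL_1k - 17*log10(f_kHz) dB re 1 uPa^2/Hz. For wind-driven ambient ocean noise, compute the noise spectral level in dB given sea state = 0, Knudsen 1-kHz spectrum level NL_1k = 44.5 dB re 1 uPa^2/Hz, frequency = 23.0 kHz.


NL = NL_1k - 17*log10(f_kHz) = 44.5 - 17*log10(23.0) = 44.5 - (23.15) = 21.35

21.35 dB


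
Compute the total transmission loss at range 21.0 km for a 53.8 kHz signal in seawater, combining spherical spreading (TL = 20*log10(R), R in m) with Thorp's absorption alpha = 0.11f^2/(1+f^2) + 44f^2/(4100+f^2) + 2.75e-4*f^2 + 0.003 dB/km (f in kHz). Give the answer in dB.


487.9 dB
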